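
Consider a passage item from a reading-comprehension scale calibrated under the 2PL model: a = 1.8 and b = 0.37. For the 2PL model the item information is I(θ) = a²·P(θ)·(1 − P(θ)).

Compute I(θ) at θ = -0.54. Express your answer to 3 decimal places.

0.441

P = 1/(1+e^{1.6380}) = 0.1627
P(1−P) = 0.1627 × 0.8373 = 0.1363
I = a² × P(1−P) = 1.8² × 0.1363 = 0.44146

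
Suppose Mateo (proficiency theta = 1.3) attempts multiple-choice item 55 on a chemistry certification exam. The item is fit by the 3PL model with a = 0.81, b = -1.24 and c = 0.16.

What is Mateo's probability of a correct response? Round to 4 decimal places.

P(theta) = c + (1 − c) · 1 / (1 + exp(−a(theta − b)))
Exponent: 0.81 × (1.3 − (-1.24)) = 2.0574
1/(1 + e^{-2.0574}) = 0.8867
P = 0.16 + 0.84 × 0.8867 = 0.9048

0.9048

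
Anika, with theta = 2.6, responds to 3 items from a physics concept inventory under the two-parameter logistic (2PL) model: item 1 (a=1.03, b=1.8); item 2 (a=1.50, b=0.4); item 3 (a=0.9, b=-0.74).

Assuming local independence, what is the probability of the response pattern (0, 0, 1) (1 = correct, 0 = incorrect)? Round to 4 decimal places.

P(theta) = 1 / (1 + exp(−a(theta − b)))
P_1 = 1/(1+e^{-0.8240}) = 0.6951
P_2 = 1/(1+e^{-3.3000}) = 0.9644
P_3 = 1/(1+e^{-3.0060}) = 0.9528
L = (1−P_1) × (1−P_2) × P_3 = 0.3049 × 0.0356 × 0.9528 = 0.01033

0.0103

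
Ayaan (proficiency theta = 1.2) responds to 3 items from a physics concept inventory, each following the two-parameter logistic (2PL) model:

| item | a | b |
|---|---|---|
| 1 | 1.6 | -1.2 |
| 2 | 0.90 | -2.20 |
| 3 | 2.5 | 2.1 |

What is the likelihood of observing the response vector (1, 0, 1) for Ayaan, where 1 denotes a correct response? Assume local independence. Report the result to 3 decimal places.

P(theta) = 1 / (1 + exp(−a(theta − b)))
P_1 = 1/(1+e^{-3.8400}) = 0.9790
P_2 = 1/(1+e^{-3.0600}) = 0.9552
P_3 = 1/(1+e^{2.2500}) = 0.0953
L = P_1 × (1−P_2) × P_3 = 0.9790 × 0.0448 × 0.0953 = 0.00418

0.004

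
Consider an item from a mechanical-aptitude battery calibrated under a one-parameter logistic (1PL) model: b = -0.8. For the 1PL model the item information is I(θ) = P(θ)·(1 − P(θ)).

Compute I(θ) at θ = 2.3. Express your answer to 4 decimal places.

0.0412

P = 1/(1+e^{-3.1000}) = 0.9569
P(1−P) = 0.9569 × 0.0431 = 0.0412
I = P(1−P) = 0.04125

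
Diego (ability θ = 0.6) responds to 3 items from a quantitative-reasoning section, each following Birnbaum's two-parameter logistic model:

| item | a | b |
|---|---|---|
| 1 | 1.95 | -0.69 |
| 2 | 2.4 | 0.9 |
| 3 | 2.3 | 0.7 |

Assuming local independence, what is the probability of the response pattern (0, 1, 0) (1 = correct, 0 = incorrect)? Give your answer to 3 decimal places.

P(θ) = 1 / (1 + exp(−a(θ − b)))
P_1 = 1/(1+e^{-2.5155}) = 0.9252
P_2 = 1/(1+e^{0.7200}) = 0.3274
P_3 = 1/(1+e^{0.2300}) = 0.4428
L = (1−P_1) × P_2 × (1−P_3) = 0.0748 × 0.3274 × 0.5572 = 0.01364

0.014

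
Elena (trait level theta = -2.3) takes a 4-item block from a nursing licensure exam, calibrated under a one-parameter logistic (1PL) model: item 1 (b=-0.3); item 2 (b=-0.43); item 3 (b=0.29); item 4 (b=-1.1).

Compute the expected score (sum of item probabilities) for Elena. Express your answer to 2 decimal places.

0.55

P(theta) = 1 / (1 + exp(−(theta − b)))
P_1 = 1/(1+e^{2.0000}) = 0.1192
P_2 = 1/(1+e^{1.8700}) = 0.1335
P_3 = 1/(1+e^{2.5900}) = 0.0698
P_4 = 1/(1+e^{1.2000}) = 0.2315
E[score] = 0.1192 + 0.1335 + 0.0698 + 0.2315 = 0.5540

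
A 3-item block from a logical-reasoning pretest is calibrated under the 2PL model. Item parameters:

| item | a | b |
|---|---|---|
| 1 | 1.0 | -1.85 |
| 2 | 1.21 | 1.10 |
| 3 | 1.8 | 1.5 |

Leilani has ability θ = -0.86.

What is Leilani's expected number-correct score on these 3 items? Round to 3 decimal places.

0.829

P(θ) = 1 / (1 + exp(−a(θ − b)))
P_1 = 1/(1+e^{-0.9900}) = 0.7291
P_2 = 1/(1+e^{2.3716}) = 0.0854
P_3 = 1/(1+e^{4.2480}) = 0.0141
E[score] = 0.7291 + 0.0854 + 0.0141 = 0.8285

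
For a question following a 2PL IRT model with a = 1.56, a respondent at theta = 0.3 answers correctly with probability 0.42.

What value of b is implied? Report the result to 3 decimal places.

P(theta) = 1 / (1 + exp(−a(theta − b)))
logit(0.42) = ln(0.42/0.58) = -0.3228
b = theta − logit/(a) = 0.3 − (-0.3228)/1.5600 = 0.5069

0.507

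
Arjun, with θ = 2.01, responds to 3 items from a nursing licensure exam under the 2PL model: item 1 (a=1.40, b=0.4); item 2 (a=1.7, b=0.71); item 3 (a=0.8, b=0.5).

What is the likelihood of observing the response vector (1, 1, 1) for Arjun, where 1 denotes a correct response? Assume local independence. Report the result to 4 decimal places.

0.6279

P(θ) = 1 / (1 + exp(−a(θ − b)))
P_1 = 1/(1+e^{-2.2540}) = 0.9050
P_2 = 1/(1+e^{-2.2100}) = 0.9011
P_3 = 1/(1+e^{-1.2080}) = 0.7699
L = P_1 × P_2 × P_3 = 0.9050 × 0.9011 × 0.7699 = 0.62791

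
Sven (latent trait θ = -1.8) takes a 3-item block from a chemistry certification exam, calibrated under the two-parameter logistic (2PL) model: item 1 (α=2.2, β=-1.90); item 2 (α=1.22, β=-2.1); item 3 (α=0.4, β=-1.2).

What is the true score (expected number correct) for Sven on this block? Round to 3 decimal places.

P(θ) = 1 / (1 + exp(−α(θ − β)))
P_1 = 1/(1+e^{-0.2200}) = 0.5548
P_2 = 1/(1+e^{-0.3660}) = 0.5905
P_3 = 1/(1+e^{0.2400}) = 0.4403
E[score] = 0.5548 + 0.5905 + 0.4403 = 1.5856

1.586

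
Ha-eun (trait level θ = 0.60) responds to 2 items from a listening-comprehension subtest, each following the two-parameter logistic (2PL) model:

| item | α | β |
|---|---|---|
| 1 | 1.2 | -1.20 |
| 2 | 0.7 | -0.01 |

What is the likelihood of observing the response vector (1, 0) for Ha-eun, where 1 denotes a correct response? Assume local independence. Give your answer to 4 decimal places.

0.3540

P(θ) = 1 / (1 + exp(−α(θ − β)))
P_1 = 1/(1+e^{-2.1600}) = 0.8966
P_2 = 1/(1+e^{-0.4270}) = 0.6052
L = P_1 × (1−P_2) = 0.8966 × 0.3948 = 0.35402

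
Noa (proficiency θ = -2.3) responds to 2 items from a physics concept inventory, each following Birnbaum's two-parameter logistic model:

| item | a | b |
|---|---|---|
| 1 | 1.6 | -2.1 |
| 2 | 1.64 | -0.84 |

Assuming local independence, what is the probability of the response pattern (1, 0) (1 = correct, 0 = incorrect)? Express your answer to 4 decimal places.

0.3855

P(θ) = 1 / (1 + exp(−a(θ − b)))
P_1 = 1/(1+e^{0.3200}) = 0.4207
P_2 = 1/(1+e^{2.3944}) = 0.0836
L = P_1 × (1−P_2) = 0.4207 × 0.9164 = 0.38551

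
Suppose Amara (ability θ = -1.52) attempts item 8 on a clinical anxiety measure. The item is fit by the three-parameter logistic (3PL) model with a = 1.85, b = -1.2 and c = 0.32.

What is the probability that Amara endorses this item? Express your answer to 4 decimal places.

0.5622

P(θ) = c + (1 − c) · 1 / (1 + exp(−a(θ − b)))
Exponent: 1.85 × (-1.52 − (-1.2)) = -0.5920
1/(1 + e^{0.5920}) = 0.3562
P = 0.32 + 0.68 × 0.3562 = 0.5622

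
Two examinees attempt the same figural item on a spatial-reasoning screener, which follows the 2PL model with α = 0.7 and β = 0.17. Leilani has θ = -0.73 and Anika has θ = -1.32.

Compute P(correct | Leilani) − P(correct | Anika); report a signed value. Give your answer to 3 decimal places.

0.087

P(θ) = 1 / (1 + exp(−α(θ − β)))
P(Leilani) = 0.3475  [exponent -0.6300]
P(Anika) = 0.2606  [exponent -1.0430]
Difference = 0.3475 − 0.2606 = 0.0869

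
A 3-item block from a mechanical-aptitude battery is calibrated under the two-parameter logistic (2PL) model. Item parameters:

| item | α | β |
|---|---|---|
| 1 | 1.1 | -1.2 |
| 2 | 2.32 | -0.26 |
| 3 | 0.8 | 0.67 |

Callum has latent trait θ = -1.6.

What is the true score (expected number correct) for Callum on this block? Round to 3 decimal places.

P(θ) = 1 / (1 + exp(−α(θ − β)))
P_1 = 1/(1+e^{0.4400}) = 0.3917
P_2 = 1/(1+e^{3.1088}) = 0.0427
P_3 = 1/(1+e^{1.8160}) = 0.1399
E[score] = 0.3917 + 0.0427 + 0.1399 = 0.5744

0.574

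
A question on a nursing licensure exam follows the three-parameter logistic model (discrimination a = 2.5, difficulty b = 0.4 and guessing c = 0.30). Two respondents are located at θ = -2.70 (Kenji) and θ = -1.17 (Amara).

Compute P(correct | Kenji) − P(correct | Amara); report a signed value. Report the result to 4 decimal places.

-0.0133

P(θ) = c + (1 − c) · 1 / (1 + exp(−a(θ − b)))
P(Kenji) = 0.3003  [exponent -7.7500]
P(Amara) = 0.3136  [exponent -3.9250]
Difference = 0.3003 − 0.3136 = -0.0133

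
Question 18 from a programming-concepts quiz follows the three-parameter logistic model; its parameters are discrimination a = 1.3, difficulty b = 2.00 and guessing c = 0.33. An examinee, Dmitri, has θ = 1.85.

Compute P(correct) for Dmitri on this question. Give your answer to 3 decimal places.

0.632

P(θ) = c + (1 − c) · 1 / (1 + exp(−a(θ − b)))
Exponent: 1.3 × (1.85 − 2.00) = -0.1950
1/(1 + e^{0.1950}) = 0.4514
P = 0.33 + 0.67 × 0.4514 = 0.6324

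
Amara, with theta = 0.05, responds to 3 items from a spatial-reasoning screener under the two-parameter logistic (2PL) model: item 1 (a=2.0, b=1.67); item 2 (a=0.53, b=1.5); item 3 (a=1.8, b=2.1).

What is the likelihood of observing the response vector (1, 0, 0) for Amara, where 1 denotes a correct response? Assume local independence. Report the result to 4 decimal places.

P(theta) = 1 / (1 + exp(−a(theta − b)))
P_1 = 1/(1+e^{3.2400}) = 0.0377
P_2 = 1/(1+e^{0.7685}) = 0.3168
P_3 = 1/(1+e^{3.6900}) = 0.0244
L = P_1 × (1−P_2) × (1−P_3) = 0.0377 × 0.6832 × 0.9756 = 0.02512

0.0251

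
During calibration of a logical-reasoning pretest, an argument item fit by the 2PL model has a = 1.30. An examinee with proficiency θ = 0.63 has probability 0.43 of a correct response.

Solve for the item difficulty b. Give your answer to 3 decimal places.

P(θ) = 1 / (1 + exp(−a(θ − b)))
logit(0.43) = ln(0.43/0.57) = -0.2819
b = θ − logit/(a) = 0.63 − (-0.2819)/1.3000 = 0.8468

0.847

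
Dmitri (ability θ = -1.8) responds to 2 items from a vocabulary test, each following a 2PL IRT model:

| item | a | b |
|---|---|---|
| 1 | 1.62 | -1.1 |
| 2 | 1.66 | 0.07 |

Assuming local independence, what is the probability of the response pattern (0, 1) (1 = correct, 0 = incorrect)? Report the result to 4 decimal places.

0.0325

P(θ) = 1 / (1 + exp(−a(θ − b)))
P_1 = 1/(1+e^{1.1340}) = 0.2434
P_2 = 1/(1+e^{3.1042}) = 0.0429
L = (1−P_1) × P_2 = 0.7566 × 0.0429 = 0.03248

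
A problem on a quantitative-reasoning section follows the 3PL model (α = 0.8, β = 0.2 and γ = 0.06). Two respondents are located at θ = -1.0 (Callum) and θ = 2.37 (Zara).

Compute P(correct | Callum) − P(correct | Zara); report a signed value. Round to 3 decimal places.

-0.539

P(θ) = γ + (1 − γ) · 1 / (1 + exp(−α(θ − β)))
P(Callum) = 0.3203  [exponent -0.9600]
P(Zara) = 0.8592  [exponent 1.7360]
Difference = 0.3203 − 0.8592 = -0.5389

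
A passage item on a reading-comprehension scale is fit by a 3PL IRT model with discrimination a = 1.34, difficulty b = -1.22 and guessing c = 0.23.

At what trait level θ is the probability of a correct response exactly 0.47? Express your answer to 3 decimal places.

P(θ) = c + (1 − c) · 1 / (1 + exp(−a(θ − b)))
Remove guessing floor: (0.47 − 0.23)/(1 − 0.23) = 0.3117
logit = ln(0.3117/0.6883) = -0.7922
θ = b + logit/(a) = -1.22 + (-0.7922)/1.3400 = -1.8112

-1.811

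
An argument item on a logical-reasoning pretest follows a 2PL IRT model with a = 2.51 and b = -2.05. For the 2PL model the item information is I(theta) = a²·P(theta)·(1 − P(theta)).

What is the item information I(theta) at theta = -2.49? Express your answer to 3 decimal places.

1.178

P = 1/(1+e^{1.1044}) = 0.2489
P(1−P) = 0.2489 × 0.7511 = 0.1870
I = a² × P(1−P) = 2.51² × 0.1870 = 1.17785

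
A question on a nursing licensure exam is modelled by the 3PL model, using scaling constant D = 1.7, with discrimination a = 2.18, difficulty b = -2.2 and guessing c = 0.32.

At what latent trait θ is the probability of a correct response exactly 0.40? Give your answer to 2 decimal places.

-2.74

P(θ) = c + (1 − c) · 1 / (1 + exp(−D·a(θ − b)))
Remove guessing floor: (0.40 − 0.32)/(1 − 0.32) = 0.1176
logit = ln(0.1176/0.8824) = -2.0149
θ = b + logit/(1.7·a) = -2.2 + (-2.0149)/3.7060 = -2.7437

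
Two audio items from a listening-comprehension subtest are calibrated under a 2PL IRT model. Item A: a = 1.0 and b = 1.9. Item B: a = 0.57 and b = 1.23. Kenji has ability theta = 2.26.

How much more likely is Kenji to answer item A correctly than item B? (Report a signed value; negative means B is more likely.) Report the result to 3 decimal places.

-0.054

P(theta) = 1 / (1 + exp(−a(theta − b)))
P_A = 0.5890
P_B = 0.6427
P_A − P_B = -0.0537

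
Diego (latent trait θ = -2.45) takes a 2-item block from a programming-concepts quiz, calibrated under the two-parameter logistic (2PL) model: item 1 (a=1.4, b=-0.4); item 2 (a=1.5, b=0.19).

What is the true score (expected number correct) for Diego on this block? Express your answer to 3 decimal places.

P(θ) = 1 / (1 + exp(−a(θ − b)))
P_1 = 1/(1+e^{2.8700}) = 0.0537
P_2 = 1/(1+e^{3.9600}) = 0.0187
E[score] = 0.0537 + 0.0187 = 0.0724

0.072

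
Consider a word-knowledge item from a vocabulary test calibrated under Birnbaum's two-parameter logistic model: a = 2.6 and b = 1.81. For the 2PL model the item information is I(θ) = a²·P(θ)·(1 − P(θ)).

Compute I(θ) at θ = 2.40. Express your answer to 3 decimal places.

P = 1/(1+e^{-1.5340}) = 0.8226
P(1−P) = 0.8226 × 0.1774 = 0.1459
I = a² × P(1−P) = 2.6² × 0.1459 = 0.98652

0.987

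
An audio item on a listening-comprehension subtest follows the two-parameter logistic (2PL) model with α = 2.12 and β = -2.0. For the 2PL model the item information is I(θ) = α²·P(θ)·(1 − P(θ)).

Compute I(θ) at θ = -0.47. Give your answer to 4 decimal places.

P = 1/(1+e^{-3.2436}) = 0.9624
P(1−P) = 0.9624 × 0.0376 = 0.0361
I = α² × P(1−P) = 2.12² × 0.0361 = 0.16246

0.1625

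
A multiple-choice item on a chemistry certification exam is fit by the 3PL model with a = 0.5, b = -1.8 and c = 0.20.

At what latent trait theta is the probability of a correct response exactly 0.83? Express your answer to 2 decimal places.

0.82

P(theta) = c + (1 − c) · 1 / (1 + exp(−a(theta − b)))
Remove guessing floor: (0.83 − 0.20)/(1 − 0.20) = 0.7875
logit = ln(0.7875/0.2125) = 1.3099
theta = b + logit/(a) = -1.8 + 1.3099/0.5000 = 0.8198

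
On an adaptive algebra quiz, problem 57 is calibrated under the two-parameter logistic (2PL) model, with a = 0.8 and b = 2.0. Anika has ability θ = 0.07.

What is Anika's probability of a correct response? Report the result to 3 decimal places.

P(θ) = 1 / (1 + exp(−a(θ − b)))
Exponent: 0.8 × (0.07 − 2.0) = -1.5440
1/(1 + e^{1.5440}) = 0.1760

0.176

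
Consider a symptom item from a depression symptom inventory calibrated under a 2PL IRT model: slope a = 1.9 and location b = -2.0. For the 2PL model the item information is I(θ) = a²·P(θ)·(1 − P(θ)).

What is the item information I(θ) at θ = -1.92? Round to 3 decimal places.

0.897

P = 1/(1+e^{-0.1520}) = 0.5379
P(1−P) = 0.5379 × 0.4621 = 0.2486
I = a² × P(1−P) = 1.9² × 0.2486 = 0.89731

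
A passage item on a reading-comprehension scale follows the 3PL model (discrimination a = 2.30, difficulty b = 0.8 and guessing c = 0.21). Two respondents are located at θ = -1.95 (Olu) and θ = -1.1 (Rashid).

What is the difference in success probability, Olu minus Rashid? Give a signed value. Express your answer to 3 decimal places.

P(θ) = c + (1 − c) · 1 / (1 + exp(−a(θ − b)))
P(Olu) = 0.2114  [exponent -6.3250]
P(Rashid) = 0.2199  [exponent -4.3700]
Difference = 0.2114 − 0.2199 = -0.0085

-0.008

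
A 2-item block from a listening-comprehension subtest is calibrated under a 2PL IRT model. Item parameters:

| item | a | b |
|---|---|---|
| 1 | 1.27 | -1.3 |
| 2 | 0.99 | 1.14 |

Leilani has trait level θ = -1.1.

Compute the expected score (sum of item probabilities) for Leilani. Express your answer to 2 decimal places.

P(θ) = 1 / (1 + exp(−a(θ − b)))
P_1 = 1/(1+e^{-0.2540}) = 0.5632
P_2 = 1/(1+e^{2.2176}) = 0.0982
E[score] = 0.5632 + 0.0982 = 0.6613

0.66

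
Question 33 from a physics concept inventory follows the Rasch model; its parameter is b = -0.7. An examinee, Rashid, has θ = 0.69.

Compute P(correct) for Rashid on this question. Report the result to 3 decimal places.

0.801

P(θ) = 1 / (1 + exp(−(θ − b)))
Exponent: (0.69 − (-0.7)) = 1.3900
1/(1 + e^{-1.3900}) = 0.8006
P = 0.8006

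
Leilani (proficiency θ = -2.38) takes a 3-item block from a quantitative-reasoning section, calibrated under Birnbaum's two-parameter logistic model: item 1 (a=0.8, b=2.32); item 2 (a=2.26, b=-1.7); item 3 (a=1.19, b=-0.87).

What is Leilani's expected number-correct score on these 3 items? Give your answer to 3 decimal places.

P(θ) = 1 / (1 + exp(−a(θ − b)))
P_1 = 1/(1+e^{3.7600}) = 0.0228
P_2 = 1/(1+e^{1.5368}) = 0.1770
P_3 = 1/(1+e^{1.7969}) = 0.1422
E[score] = 0.0228 + 0.1770 + 0.1422 = 0.3420

0.342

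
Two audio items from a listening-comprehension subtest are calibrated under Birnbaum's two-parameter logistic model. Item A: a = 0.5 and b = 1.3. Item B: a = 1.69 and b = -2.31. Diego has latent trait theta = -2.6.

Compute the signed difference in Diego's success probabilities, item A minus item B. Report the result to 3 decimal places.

P(theta) = 1 / (1 + exp(−a(theta − b)))
P_A = 0.1246
P_B = 0.3799
P_A − P_B = -0.2553

-0.255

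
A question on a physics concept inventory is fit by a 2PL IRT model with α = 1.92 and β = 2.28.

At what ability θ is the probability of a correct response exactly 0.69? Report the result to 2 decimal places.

P(θ) = 1 / (1 + exp(−α(θ − β)))
logit = ln(0.6900/0.3100) = 0.8001
θ = β + logit/(α) = 2.28 + 0.8001/1.9200 = 2.6967

2.70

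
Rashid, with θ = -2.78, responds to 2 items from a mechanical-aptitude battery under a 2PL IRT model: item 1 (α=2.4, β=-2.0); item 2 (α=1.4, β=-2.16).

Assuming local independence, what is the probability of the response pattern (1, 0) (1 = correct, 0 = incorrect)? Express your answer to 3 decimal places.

0.094

P(θ) = 1 / (1 + exp(−α(θ − β)))
P_1 = 1/(1+e^{1.8720}) = 0.1333
P_2 = 1/(1+e^{0.8680}) = 0.2957
L = P_1 × (1−P_2) = 0.1333 × 0.7043 = 0.09389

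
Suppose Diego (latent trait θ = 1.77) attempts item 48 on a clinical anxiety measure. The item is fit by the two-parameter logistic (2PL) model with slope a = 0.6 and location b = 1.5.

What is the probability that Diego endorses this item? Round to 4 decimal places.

P(θ) = 1 / (1 + exp(−a(θ − b)))
Exponent: 0.6 × (1.77 − 1.5) = 0.1620
1/(1 + e^{-0.1620}) = 0.5404

0.5404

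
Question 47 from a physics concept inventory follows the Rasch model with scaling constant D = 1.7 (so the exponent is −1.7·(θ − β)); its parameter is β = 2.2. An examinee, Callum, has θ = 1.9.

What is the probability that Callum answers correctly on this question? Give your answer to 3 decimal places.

P(θ) = 1 / (1 + exp(−D·(θ − β)))
Exponent: 1.7 × (1.9 − 2.2) = -0.5100
1/(1 + e^{0.5100}) = 0.3752
P = 0.3752

0.375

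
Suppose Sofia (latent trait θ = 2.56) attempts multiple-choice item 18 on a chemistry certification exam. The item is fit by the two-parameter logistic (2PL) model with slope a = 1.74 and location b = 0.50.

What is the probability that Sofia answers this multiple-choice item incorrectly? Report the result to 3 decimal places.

0.027

P(θ) = 1 / (1 + exp(−a(θ − b)))
Exponent: 1.74 × (2.56 − 0.50) = 3.5844
1/(1 + e^{-3.5844}) = 0.9730
P(incorrect) = 1 − 0.9730 = 0.0270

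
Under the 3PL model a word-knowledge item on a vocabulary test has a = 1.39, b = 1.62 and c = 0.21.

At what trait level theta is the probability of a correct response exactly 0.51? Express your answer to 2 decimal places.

P(theta) = c + (1 − c) · 1 / (1 + exp(−a(theta − b)))
Remove guessing floor: (0.51 − 0.21)/(1 − 0.21) = 0.3797
logit = ln(0.3797/0.6203) = -0.4906
theta = b + logit/(a) = 1.62 + (-0.4906)/1.3900 = 1.2670

1.27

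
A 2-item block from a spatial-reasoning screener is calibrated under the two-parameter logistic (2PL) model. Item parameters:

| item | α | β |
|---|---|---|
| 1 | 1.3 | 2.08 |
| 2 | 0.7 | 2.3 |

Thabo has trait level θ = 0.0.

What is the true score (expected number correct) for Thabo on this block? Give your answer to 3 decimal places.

0.229

P(θ) = 1 / (1 + exp(−α(θ − β)))
P_1 = 1/(1+e^{2.7040}) = 0.0627
P_2 = 1/(1+e^{1.6100}) = 0.1666
E[score] = 0.0627 + 0.1666 = 0.2293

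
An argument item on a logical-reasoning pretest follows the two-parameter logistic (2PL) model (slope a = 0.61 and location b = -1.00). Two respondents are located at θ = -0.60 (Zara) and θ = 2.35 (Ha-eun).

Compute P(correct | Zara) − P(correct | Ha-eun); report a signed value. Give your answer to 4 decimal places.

-0.3246

P(θ) = 1 / (1 + exp(−a(θ − b)))
P(Zara) = 0.5607  [exponent 0.2440]
P(Ha-eun) = 0.8853  [exponent 2.0435]
Difference = 0.5607 − 0.8853 = -0.3246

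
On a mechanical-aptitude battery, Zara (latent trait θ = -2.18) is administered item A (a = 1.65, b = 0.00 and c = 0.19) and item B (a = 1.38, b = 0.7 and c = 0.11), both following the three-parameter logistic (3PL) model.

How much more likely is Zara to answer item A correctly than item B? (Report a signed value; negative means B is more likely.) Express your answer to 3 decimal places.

0.085

P(θ) = c + (1 − c) · 1 / (1 + exp(−a(θ − b)))
P_A = 0.2116
P_B = 0.1264
P_A − P_B = 0.0852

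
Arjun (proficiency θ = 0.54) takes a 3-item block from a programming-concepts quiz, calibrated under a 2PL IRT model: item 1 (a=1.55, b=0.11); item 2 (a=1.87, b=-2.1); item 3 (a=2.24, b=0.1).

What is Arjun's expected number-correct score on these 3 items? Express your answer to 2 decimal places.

P(θ) = 1 / (1 + exp(−a(θ − b)))
P_1 = 1/(1+e^{-0.6665}) = 0.6607
P_2 = 1/(1+e^{-4.9368}) = 0.9929
P_3 = 1/(1+e^{-0.9856}) = 0.7282
E[score] = 0.6607 + 0.9929 + 0.7282 = 2.3818

2.38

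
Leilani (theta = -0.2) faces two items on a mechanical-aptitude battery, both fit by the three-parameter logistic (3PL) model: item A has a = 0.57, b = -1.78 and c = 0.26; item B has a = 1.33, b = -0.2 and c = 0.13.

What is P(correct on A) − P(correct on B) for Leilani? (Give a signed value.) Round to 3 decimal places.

0.221

P(theta) = c + (1 − c) · 1 / (1 + exp(−a(theta − b)))
P_A = 0.7862
P_B = 0.5650
P_A − P_B = 0.2212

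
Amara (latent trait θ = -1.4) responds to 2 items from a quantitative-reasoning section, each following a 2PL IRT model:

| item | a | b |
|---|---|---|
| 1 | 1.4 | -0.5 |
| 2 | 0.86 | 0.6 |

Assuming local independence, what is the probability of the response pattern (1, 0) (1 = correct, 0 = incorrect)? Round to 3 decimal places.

P(θ) = 1 / (1 + exp(−a(θ − b)))
P_1 = 1/(1+e^{1.2600}) = 0.2210
P_2 = 1/(1+e^{1.7200}) = 0.1519
L = P_1 × (1−P_2) = 0.2210 × 0.8481 = 0.18741

0.187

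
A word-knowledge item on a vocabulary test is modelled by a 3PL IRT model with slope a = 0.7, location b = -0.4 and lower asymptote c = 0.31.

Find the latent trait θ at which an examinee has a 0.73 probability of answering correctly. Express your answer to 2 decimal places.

P(θ) = c + (1 − c) · 1 / (1 + exp(−a(θ − b)))
Remove guessing floor: (0.73 − 0.31)/(1 − 0.31) = 0.6087
logit = ln(0.6087/0.3913) = 0.4418
θ = b + logit/(a) = -0.4 + 0.4418/0.7000 = 0.2312

0.23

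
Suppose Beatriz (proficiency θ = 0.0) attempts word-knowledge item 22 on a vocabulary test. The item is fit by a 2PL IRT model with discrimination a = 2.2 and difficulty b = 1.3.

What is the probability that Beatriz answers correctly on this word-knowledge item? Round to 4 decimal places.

P(θ) = 1 / (1 + exp(−a(θ − b)))
Exponent: 2.2 × (0.0 − 1.3) = -2.8600
1/(1 + e^{2.8600}) = 0.0542

0.0542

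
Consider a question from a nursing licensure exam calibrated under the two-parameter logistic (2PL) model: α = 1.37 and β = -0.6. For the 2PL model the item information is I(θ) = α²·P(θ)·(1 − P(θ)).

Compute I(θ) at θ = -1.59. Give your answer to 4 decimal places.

P = 1/(1+e^{1.3563}) = 0.2048
P(1−P) = 0.2048 × 0.7952 = 0.1629
I = α² × P(1−P) = 1.37² × 0.1629 = 0.30571

0.3057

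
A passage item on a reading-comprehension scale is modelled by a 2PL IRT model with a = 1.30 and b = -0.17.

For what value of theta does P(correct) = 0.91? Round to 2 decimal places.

P(theta) = 1 / (1 + exp(−a(theta − b)))
logit = ln(0.9100/0.0900) = 2.3136
theta = b + logit/(a) = -0.17 + 2.3136/1.3000 = 1.6097

1.61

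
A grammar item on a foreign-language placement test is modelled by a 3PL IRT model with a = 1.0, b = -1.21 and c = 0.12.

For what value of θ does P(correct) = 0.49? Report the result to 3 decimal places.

-1.531

P(θ) = c + (1 − c) · 1 / (1 + exp(−a(θ − b)))
Remove guessing floor: (0.49 − 0.12)/(1 − 0.12) = 0.4205
logit = ln(0.4205/0.5795) = -0.3209
θ = b + logit/(a) = -1.21 + (-0.3209)/1.0000 = -1.5309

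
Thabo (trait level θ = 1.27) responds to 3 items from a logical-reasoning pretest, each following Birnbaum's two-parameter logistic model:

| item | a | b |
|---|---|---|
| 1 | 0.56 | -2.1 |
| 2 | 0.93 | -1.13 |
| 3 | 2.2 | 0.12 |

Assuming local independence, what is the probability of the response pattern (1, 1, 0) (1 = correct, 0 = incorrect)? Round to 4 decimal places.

P(θ) = 1 / (1 + exp(−a(θ − b)))
P_1 = 1/(1+e^{-1.8872}) = 0.8684
P_2 = 1/(1+e^{-2.2320}) = 0.9031
P_3 = 1/(1+e^{-2.5300}) = 0.9262
L = P_1 × P_2 × (1−P_3) = 0.8684 × 0.9031 × 0.0738 = 0.05786

0.0579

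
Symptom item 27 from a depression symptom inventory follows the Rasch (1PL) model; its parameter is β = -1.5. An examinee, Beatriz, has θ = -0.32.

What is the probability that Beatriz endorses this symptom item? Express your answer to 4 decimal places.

P(θ) = 1 / (1 + exp(−(θ − β)))
Exponent: (-0.32 − (-1.5)) = 1.1800
1/(1 + e^{-1.1800}) = 0.7649
P = 0.7649

0.7649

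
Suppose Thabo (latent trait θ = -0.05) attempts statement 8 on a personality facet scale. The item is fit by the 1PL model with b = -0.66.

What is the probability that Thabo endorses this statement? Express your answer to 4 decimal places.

0.6479

P(θ) = 1 / (1 + exp(−(θ − b)))
Exponent: (-0.05 − (-0.66)) = 0.6100
1/(1 + e^{-0.6100}) = 0.6479
P = 0.6479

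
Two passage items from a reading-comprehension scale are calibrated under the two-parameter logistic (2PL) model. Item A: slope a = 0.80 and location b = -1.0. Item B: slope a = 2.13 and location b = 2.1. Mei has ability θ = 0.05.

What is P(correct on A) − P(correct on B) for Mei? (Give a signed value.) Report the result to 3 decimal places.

P(θ) = 1 / (1 + exp(−a(θ − b)))
P_A = 0.6985
P_B = 0.0125
P_A − P_B = 0.6859

0.686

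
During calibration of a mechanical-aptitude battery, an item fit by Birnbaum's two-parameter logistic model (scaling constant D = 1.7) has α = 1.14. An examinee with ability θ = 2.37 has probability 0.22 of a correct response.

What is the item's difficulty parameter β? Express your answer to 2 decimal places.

3.02

P(θ) = 1 / (1 + exp(−D·α(θ − β)))
logit(0.22) = ln(0.22/0.78) = -1.2657
β = θ − logit/(1.7·α) = 2.37 − (-1.2657)/1.9380 = 3.0231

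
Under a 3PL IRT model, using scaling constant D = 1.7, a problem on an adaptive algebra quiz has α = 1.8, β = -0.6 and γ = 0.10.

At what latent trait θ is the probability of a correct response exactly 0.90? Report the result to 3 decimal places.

P(θ) = γ + (1 − γ) · 1 / (1 + exp(−D·α(θ − β)))
Remove guessing floor: (0.90 − 0.10)/(1 − 0.10) = 0.8889
logit = ln(0.8889/0.1111) = 2.0794
θ = β + logit/(1.7·α) = -0.6 + 2.0794/3.0600 = 0.0796

0.080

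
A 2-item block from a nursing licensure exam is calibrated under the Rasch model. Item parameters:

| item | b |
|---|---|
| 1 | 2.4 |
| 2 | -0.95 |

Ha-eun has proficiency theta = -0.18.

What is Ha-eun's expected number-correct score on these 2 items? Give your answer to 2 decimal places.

0.75

P(theta) = 1 / (1 + exp(−(theta − b)))
P_1 = 1/(1+e^{2.5800}) = 0.0704
P_2 = 1/(1+e^{-0.7700}) = 0.6835
E[score] = 0.0704 + 0.6835 = 0.7540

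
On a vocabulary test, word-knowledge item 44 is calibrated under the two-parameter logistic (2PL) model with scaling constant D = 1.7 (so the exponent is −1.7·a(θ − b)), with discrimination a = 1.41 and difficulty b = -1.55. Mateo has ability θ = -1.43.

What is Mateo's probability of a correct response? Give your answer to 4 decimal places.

P(θ) = 1 / (1 + exp(−D·a(θ − b)))
Exponent: 1.7 × 1.41 × (-1.43 − (-1.55)) = 0.2876
1/(1 + e^{-0.2876}) = 0.5714
P = 0.5714

0.5714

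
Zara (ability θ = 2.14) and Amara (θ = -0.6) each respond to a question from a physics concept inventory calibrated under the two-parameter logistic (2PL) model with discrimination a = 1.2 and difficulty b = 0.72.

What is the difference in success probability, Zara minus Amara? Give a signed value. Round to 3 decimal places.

P(θ) = 1 / (1 + exp(−a(θ − b)))
P(Zara) = 0.8461  [exponent 1.7040]
P(Amara) = 0.1702  [exponent -1.5840]
Difference = 0.8461 − 0.1702 = 0.6758

0.676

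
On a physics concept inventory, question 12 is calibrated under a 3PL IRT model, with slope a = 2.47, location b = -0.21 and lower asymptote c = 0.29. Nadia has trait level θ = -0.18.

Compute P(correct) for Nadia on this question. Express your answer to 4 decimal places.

0.6581

P(θ) = c + (1 − c) · 1 / (1 + exp(−a(θ − b)))
Exponent: 2.47 × (-0.18 − (-0.21)) = 0.0741
1/(1 + e^{-0.0741}) = 0.5185
P = 0.29 + 0.71 × 0.5185 = 0.6581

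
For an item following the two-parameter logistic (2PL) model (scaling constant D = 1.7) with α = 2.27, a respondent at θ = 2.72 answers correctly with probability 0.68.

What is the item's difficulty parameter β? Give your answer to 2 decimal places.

P(θ) = 1 / (1 + exp(−D·α(θ − β)))
logit(0.68) = ln(0.68/0.32) = 0.7538
β = θ − logit/(1.7·α) = 2.72 − 0.7538/3.8590 = 2.5247

2.52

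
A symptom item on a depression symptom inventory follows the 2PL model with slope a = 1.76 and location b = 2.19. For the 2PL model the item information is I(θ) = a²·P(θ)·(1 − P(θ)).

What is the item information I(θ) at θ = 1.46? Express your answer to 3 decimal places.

P = 1/(1+e^{1.2848}) = 0.2167
P(1−P) = 0.2167 × 0.7833 = 0.1698
I = a² × P(1−P) = 1.76² × 0.1698 = 0.52585

0.526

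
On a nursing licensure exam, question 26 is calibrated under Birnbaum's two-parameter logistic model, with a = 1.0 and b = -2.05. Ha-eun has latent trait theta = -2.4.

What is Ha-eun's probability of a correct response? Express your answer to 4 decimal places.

P(theta) = 1 / (1 + exp(−a(theta − b)))
Exponent: 1.0 × (-2.4 − (-2.05)) = -0.3500
1/(1 + e^{0.3500}) = 0.4134

0.4134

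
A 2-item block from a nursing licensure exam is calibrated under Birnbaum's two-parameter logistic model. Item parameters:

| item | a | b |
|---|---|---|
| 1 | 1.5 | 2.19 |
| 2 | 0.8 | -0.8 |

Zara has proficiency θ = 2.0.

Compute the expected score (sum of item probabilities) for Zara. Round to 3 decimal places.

1.333

P(θ) = 1 / (1 + exp(−a(θ − b)))
P_1 = 1/(1+e^{0.2850}) = 0.4292
P_2 = 1/(1+e^{-2.2400}) = 0.9038
E[score] = 0.4292 + 0.9038 = 1.3330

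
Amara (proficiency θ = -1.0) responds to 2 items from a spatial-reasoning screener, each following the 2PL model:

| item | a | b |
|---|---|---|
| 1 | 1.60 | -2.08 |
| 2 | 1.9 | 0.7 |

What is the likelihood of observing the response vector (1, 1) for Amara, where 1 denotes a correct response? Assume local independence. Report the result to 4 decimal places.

P(θ) = 1 / (1 + exp(−a(θ − b)))
P_1 = 1/(1+e^{-1.7280}) = 0.8492
P_2 = 1/(1+e^{3.2300}) = 0.0381
L = P_1 × P_2 = 0.8492 × 0.0381 = 0.03231

0.0323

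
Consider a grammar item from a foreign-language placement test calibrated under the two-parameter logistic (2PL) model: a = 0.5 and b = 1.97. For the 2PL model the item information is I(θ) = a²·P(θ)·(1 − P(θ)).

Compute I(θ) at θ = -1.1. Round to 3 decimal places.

P = 1/(1+e^{1.5350}) = 0.1773
P(1−P) = 0.1773 × 0.8227 = 0.1458
I = a² × P(1−P) = 0.5² × 0.1458 = 0.03646

0.036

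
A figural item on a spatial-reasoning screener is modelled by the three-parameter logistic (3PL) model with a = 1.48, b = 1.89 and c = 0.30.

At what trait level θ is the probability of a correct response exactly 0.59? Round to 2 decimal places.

P(θ) = c + (1 − c) · 1 / (1 + exp(−a(θ − b)))
Remove guessing floor: (0.59 − 0.30)/(1 − 0.30) = 0.4143
logit = ln(0.4143/0.5857) = -0.3463
θ = b + logit/(a) = 1.89 + (-0.3463)/1.4800 = 1.6560

1.66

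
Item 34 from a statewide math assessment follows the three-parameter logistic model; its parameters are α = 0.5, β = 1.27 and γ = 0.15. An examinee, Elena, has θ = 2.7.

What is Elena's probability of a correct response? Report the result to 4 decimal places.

0.7208

P(θ) = γ + (1 − γ) · 1 / (1 + exp(−α(θ − β)))
Exponent: 0.5 × (2.7 − 1.27) = 0.7150
1/(1 + e^{-0.7150}) = 0.6715
P = 0.15 + 0.85 × 0.6715 = 0.7208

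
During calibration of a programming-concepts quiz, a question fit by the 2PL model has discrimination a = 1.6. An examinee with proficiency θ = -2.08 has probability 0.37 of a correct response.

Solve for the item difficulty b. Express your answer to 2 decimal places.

-1.75

P(θ) = 1 / (1 + exp(−a(θ − b)))
logit(0.37) = ln(0.37/0.63) = -0.5322
b = θ − logit/(a) = -2.08 − (-0.5322)/1.6000 = -1.7474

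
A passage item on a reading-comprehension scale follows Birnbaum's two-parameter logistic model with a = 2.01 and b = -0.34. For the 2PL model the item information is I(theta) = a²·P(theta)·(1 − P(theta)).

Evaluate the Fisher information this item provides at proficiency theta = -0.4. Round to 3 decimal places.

1.006

P = 1/(1+e^{0.1206}) = 0.4699
P(1−P) = 0.4699 × 0.5301 = 0.2491
I = a² × P(1−P) = 2.01² × 0.2491 = 1.00636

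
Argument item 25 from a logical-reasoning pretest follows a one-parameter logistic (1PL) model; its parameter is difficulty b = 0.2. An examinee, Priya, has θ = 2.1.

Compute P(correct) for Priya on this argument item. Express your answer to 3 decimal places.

0.870

P(θ) = 1 / (1 + exp(−(θ − b)))
Exponent: (2.1 − 0.2) = 1.9000
1/(1 + e^{-1.9000}) = 0.8699
P = 0.8699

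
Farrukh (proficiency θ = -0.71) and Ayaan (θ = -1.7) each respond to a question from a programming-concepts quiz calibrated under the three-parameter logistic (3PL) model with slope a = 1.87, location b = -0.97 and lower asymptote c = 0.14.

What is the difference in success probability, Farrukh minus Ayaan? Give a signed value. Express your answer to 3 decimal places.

P(θ) = c + (1 − c) · 1 / (1 + exp(−a(θ − b)))
P(Farrukh) = 0.6725  [exponent 0.4862]
P(Ayaan) = 0.3149  [exponent -1.3651]
Difference = 0.6725 − 0.3149 = 0.3576

0.358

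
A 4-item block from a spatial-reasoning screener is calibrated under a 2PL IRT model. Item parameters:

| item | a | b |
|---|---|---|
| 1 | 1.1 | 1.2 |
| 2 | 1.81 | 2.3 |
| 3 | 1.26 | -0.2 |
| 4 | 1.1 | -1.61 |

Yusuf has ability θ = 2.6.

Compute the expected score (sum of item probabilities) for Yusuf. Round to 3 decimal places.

3.418

P(θ) = 1 / (1 + exp(−a(θ − b)))
P_1 = 1/(1+e^{-1.5400}) = 0.8235
P_2 = 1/(1+e^{-0.5430}) = 0.6325
P_3 = 1/(1+e^{-3.5280}) = 0.9715
P_4 = 1/(1+e^{-4.6310}) = 0.9903
E[score] = 0.8235 + 0.6325 + 0.9715 + 0.9903 = 3.4178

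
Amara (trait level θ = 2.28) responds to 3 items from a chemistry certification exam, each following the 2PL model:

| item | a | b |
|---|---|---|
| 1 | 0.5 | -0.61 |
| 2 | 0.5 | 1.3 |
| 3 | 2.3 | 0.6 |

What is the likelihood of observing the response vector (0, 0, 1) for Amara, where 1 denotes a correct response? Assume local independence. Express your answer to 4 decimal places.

0.0710

P(θ) = 1 / (1 + exp(−a(θ − b)))
P_1 = 1/(1+e^{-1.4450}) = 0.8092
P_2 = 1/(1+e^{-0.4900}) = 0.6201
P_3 = 1/(1+e^{-3.8640}) = 0.9794
L = (1−P_1) × (1−P_2) × P_3 = 0.1908 × 0.3799 × 0.9794 = 0.07098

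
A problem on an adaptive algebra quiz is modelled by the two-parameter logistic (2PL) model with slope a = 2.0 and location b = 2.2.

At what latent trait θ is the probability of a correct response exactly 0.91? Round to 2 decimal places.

3.36

P(θ) = 1 / (1 + exp(−a(θ − b)))
logit = ln(0.9100/0.0900) = 2.3136
θ = b + logit/(a) = 2.2 + 2.3136/2.0000 = 3.3568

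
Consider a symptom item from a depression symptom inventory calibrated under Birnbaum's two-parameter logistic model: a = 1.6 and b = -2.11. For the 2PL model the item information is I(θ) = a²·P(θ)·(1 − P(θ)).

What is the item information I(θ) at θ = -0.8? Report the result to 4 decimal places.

P = 1/(1+e^{-2.0960}) = 0.8905
P(1−P) = 0.8905 × 0.1095 = 0.0975
I = a² × P(1−P) = 1.6² × 0.0975 = 0.24960

0.2496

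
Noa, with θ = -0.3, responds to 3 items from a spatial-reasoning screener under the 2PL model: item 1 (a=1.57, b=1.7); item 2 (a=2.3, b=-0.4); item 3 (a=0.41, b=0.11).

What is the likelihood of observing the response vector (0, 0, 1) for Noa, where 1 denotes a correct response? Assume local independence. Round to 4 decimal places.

0.1944

P(θ) = 1 / (1 + exp(−a(θ − b)))
P_1 = 1/(1+e^{3.1400}) = 0.0415
P_2 = 1/(1+e^{-0.2300}) = 0.5572
P_3 = 1/(1+e^{0.1681}) = 0.4581
L = (1−P_1) × (1−P_2) × P_3 = 0.9585 × 0.4428 × 0.4581 = 0.19440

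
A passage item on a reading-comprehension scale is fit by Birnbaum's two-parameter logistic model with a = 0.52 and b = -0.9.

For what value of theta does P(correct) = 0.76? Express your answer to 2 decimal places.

1.32

P(theta) = 1 / (1 + exp(−a(theta − b)))
logit = ln(0.7600/0.2400) = 1.1527
theta = b + logit/(a) = -0.9 + 1.1527/0.5200 = 1.3167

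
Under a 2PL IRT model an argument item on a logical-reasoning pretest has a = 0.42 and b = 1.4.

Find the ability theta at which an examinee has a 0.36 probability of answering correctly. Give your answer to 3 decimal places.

0.030

P(theta) = 1 / (1 + exp(−a(theta − b)))
logit = ln(0.3600/0.6400) = -0.5754
theta = b + logit/(a) = 1.4 + (-0.5754)/0.4200 = 0.0301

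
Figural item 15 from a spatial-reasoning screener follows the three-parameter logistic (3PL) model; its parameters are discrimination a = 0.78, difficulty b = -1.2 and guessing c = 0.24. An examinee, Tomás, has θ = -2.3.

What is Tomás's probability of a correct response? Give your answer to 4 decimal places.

0.4663

P(θ) = c + (1 − c) · 1 / (1 + exp(−a(θ − b)))
Exponent: 0.78 × (-2.3 − (-1.2)) = -0.8580
1/(1 + e^{0.8580}) = 0.2978
P = 0.24 + 0.76 × 0.2978 = 0.4663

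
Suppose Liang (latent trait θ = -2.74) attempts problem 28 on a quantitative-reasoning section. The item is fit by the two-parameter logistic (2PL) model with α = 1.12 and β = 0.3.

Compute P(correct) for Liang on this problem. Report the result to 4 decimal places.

P(θ) = 1 / (1 + exp(−α(θ − β)))
Exponent: 1.12 × (-2.74 − 0.3) = -3.4048
1/(1 + e^{3.4048}) = 0.0321

0.0321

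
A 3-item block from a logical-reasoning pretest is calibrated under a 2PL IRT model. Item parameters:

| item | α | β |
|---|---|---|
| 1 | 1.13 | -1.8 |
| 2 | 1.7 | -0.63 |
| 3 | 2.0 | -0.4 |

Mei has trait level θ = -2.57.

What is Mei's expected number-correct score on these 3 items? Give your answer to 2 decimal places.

0.34

P(θ) = 1 / (1 + exp(−α(θ − β)))
P_1 = 1/(1+e^{0.8701}) = 0.2952
P_2 = 1/(1+e^{3.2980}) = 0.0356
P_3 = 1/(1+e^{4.3400}) = 0.0129
E[score] = 0.2952 + 0.0356 + 0.0129 = 0.3437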